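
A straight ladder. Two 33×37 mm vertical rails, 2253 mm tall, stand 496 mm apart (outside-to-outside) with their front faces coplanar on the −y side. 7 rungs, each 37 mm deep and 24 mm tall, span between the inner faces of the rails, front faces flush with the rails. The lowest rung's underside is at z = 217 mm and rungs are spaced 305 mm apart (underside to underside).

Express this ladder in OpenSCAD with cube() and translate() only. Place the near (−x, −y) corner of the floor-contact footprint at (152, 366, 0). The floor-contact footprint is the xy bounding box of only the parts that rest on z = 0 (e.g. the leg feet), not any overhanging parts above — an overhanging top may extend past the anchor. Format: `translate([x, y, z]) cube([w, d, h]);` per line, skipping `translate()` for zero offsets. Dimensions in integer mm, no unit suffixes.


translate([152, 366, 0]) cube([33, 37, 2253]);
translate([615, 366, 0]) cube([33, 37, 2253]);
translate([185, 366, 217]) cube([430, 37, 24]);
translate([185, 366, 522]) cube([430, 37, 24]);
translate([185, 366, 827]) cube([430, 37, 24]);
translate([185, 366, 1132]) cube([430, 37, 24]);
translate([185, 366, 1437]) cube([430, 37, 24]);
translate([185, 366, 1742]) cube([430, 37, 24]);
translate([185, 366, 2047]) cube([430, 37, 24]);


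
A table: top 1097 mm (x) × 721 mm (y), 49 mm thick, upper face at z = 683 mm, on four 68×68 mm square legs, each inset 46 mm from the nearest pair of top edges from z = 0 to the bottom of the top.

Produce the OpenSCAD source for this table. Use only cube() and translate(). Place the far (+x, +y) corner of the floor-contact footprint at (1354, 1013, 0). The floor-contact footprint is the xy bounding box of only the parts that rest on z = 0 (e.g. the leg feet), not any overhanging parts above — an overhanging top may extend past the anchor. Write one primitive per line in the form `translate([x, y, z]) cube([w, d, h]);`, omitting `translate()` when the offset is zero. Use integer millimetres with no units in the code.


translate([303, 338, 634]) cube([1097, 721, 49]);
translate([349, 384, 0]) cube([68, 68, 634]);
translate([1286, 384, 0]) cube([68, 68, 634]);
translate([349, 945, 0]) cube([68, 68, 634]);
translate([1286, 945, 0]) cube([68, 68, 634]);


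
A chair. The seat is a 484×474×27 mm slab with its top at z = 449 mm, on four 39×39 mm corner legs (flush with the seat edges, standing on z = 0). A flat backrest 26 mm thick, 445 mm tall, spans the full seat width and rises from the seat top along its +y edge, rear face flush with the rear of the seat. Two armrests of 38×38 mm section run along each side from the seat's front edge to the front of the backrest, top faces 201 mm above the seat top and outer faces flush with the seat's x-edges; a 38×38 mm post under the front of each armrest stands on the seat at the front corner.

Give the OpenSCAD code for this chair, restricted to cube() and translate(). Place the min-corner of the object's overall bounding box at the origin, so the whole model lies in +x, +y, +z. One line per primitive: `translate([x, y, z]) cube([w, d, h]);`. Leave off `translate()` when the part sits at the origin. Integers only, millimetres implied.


translate([0, 0, 422]) cube([484, 474, 27]);
cube([39, 39, 422]);
translate([445, 0, 0]) cube([39, 39, 422]);
translate([0, 435, 0]) cube([39, 39, 422]);
translate([445, 435, 0]) cube([39, 39, 422]);
translate([0, 448, 449]) cube([484, 26, 445]);
translate([0, 0, 612]) cube([38, 448, 38]);
translate([446, 0, 612]) cube([38, 448, 38]);
translate([0, 0, 449]) cube([38, 38, 163]);
translate([446, 0, 449]) cube([38, 38, 163]);


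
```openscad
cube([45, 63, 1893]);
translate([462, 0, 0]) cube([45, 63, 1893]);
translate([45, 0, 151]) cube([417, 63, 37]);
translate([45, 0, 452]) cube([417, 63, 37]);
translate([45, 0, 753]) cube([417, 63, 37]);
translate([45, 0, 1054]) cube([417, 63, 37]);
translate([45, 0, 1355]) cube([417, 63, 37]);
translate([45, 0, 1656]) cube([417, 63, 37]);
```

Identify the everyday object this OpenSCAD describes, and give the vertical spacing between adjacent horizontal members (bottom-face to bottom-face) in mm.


A ladder. The rung spacing is 301 mm.

Two tall 45×63 posts with 6 short bars between them — a ladder. Adjacent rungs sit at z = 151 and z = 452, so the spacing is 452 − 151 = 301 mm.


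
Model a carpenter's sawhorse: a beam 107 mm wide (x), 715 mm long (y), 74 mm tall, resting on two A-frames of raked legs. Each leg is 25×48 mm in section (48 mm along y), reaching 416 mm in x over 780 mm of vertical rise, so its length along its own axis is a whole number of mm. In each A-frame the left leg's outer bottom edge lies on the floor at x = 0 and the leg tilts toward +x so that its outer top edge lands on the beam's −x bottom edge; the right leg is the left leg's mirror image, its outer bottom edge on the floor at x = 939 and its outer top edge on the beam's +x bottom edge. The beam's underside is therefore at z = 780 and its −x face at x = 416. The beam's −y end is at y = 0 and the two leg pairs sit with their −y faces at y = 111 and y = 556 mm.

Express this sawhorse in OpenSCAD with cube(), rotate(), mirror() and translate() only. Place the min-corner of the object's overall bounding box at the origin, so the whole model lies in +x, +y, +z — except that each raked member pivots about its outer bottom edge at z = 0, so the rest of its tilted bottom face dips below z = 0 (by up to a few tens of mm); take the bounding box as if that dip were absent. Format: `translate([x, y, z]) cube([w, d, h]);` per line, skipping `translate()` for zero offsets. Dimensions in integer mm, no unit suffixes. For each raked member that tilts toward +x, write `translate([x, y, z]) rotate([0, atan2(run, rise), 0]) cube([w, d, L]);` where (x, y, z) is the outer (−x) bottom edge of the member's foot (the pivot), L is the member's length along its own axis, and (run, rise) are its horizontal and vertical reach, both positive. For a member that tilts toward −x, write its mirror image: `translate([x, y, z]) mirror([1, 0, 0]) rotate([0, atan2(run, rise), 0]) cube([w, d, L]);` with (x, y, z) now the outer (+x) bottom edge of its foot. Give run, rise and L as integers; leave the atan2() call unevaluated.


translate([416, 0, 780]) cube([107, 715, 74]);
translate([0, 111, 0]) rotate([0, atan2(416, 780), 0]) cube([25, 48, 884]);
translate([939, 111, 0]) mirror([1, 0, 0]) rotate([0, atan2(416, 780), 0]) cube([25, 48, 884]);
translate([0, 556, 0]) rotate([0, atan2(416, 780), 0]) cube([25, 48, 884]);
translate([939, 556, 0]) mirror([1, 0, 0]) rotate([0, atan2(416, 780), 0]) cube([25, 48, 884]);


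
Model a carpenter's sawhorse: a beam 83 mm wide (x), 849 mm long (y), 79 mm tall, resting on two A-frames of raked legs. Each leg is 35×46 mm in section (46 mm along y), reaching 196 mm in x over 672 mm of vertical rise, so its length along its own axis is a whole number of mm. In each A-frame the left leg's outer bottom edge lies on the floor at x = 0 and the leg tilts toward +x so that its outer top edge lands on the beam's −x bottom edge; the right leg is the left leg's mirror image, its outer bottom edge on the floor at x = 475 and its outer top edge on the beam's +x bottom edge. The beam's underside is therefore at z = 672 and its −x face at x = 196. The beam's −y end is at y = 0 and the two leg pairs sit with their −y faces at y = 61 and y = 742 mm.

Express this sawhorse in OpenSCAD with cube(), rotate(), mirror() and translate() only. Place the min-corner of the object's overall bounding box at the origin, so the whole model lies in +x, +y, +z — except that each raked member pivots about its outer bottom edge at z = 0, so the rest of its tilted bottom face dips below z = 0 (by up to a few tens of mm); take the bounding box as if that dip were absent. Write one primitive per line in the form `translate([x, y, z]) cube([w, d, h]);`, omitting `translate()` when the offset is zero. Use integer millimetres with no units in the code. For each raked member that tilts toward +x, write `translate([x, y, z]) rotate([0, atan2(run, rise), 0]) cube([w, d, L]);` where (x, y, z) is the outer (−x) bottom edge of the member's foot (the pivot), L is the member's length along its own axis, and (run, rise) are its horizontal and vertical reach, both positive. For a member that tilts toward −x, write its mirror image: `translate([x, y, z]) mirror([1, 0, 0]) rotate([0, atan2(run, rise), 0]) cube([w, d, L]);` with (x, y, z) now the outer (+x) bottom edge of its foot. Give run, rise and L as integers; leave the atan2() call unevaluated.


// leg length = √(196² + 672²) = 700
// right-leg outer foot x = 2·196 + 83 = 475
// beam min-corner = (196, 0, 672)
translate([196, 0, 672]) cube([83, 849, 79]);
translate([0, 61, 0]) rotate([0, atan2(196, 672), 0]) cube([35, 46, 700]);
translate([475, 61, 0]) mirror([1, 0, 0]) rotate([0, atan2(196, 672), 0]) cube([35, 46, 700]);
translate([0, 742, 0]) rotate([0, atan2(196, 672), 0]) cube([35, 46, 700]);
translate([475, 742, 0]) mirror([1, 0, 0]) rotate([0, atan2(196, 672), 0]) cube([35, 46, 700]);


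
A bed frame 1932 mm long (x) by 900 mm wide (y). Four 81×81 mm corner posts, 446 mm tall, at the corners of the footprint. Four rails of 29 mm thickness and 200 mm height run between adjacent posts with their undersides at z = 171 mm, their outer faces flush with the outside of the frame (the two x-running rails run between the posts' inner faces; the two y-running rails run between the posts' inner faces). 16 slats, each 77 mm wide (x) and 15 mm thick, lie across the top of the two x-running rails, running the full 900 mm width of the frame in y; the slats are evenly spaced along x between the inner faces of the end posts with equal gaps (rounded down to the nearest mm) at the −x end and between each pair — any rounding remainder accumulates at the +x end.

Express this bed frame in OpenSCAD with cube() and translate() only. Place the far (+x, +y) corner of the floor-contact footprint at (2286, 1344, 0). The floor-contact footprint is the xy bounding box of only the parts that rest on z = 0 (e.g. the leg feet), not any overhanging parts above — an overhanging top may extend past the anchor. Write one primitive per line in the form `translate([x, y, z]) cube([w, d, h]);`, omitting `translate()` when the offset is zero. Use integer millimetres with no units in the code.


translate([354, 444, 0]) cube([81, 81, 446]);
translate([354, 1263, 0]) cube([81, 81, 446]);
translate([2205, 444, 0]) cube([81, 81, 446]);
translate([2205, 1263, 0]) cube([81, 81, 446]);
translate([435, 444, 171]) cube([1770, 29, 200]);
translate([435, 1315, 171]) cube([1770, 29, 200]);
translate([354, 525, 171]) cube([29, 738, 200]);
translate([2257, 525, 171]) cube([29, 738, 200]);
translate([466, 444, 371]) cube([77, 900, 15]);
translate([574, 444, 371]) cube([77, 900, 15]);
translate([682, 444, 371]) cube([77, 900, 15]);
translate([790, 444, 371]) cube([77, 900, 15]);
translate([898, 444, 371]) cube([77, 900, 15]);
translate([1006, 444, 371]) cube([77, 900, 15]);
translate([1114, 444, 371]) cube([77, 900, 15]);
translate([1222, 444, 371]) cube([77, 900, 15]);
translate([1330, 444, 371]) cube([77, 900, 15]);
translate([1438, 444, 371]) cube([77, 900, 15]);
translate([1546, 444, 371]) cube([77, 900, 15]);
translate([1654, 444, 371]) cube([77, 900, 15]);
translate([1762, 444, 371]) cube([77, 900, 15]);
translate([1870, 444, 371]) cube([77, 900, 15]);
translate([1978, 444, 371]) cube([77, 900, 15]);
translate([2086, 444, 371]) cube([77, 900, 15]);


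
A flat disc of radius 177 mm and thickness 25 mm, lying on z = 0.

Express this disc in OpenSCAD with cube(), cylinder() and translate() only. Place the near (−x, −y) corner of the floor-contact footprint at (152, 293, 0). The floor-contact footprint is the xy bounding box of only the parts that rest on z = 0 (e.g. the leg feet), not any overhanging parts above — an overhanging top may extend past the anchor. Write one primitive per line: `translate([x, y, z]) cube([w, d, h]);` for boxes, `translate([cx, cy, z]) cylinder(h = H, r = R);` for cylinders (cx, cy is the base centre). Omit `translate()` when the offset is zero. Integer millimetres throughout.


translate([329, 470, 0]) cylinder(h = 25, r = 177);


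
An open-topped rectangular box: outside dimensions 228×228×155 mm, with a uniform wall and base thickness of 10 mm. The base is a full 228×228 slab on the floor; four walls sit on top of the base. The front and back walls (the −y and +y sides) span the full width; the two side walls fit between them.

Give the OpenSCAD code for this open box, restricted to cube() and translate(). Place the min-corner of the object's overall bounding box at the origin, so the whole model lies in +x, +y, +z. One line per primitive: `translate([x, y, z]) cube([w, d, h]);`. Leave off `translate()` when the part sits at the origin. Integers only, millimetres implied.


cube([228, 228, 10]);
translate([0, 0, 10]) cube([228, 10, 145]);
translate([0, 218, 10]) cube([228, 10, 145]);
translate([0, 10, 10]) cube([10, 208, 145]);
translate([218, 10, 10]) cube([10, 208, 145]);


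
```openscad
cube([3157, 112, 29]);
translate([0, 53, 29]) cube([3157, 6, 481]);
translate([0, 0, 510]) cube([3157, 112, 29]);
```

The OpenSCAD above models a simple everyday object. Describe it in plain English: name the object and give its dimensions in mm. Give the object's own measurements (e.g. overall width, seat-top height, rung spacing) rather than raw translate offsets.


An I-beam lying along x, 3157 mm long. Overall section height 539 mm. Two flanges 112 mm wide (y) and 29 mm thick, one on the floor and one at the top; a web 6 mm thick runs between them, centred on the flange width.


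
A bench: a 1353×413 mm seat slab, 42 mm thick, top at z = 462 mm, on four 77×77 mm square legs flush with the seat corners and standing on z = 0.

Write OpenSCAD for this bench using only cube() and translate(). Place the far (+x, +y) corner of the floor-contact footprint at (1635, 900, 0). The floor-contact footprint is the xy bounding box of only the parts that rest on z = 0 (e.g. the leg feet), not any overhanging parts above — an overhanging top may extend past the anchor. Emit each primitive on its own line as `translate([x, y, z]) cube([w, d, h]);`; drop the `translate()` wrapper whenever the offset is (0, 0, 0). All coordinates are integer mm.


translate([282, 487, 420]) cube([1353, 413, 42]);
translate([282, 487, 0]) cube([77, 77, 420]);
translate([282, 823, 0]) cube([77, 77, 420]);
translate([1558, 487, 0]) cube([77, 77, 420]);
translate([1558, 823, 0]) cube([77, 77, 420]);


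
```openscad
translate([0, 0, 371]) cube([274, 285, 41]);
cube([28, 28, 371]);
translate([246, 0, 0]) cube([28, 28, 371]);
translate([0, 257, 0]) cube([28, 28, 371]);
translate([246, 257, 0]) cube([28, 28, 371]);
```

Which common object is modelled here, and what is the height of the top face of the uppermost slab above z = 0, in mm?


A stool. The seat height is 412 mm.

A 274×285×41 slab at z = 371 on four corner posts — a stool. The seat top is 371 + 41 = 412 mm.


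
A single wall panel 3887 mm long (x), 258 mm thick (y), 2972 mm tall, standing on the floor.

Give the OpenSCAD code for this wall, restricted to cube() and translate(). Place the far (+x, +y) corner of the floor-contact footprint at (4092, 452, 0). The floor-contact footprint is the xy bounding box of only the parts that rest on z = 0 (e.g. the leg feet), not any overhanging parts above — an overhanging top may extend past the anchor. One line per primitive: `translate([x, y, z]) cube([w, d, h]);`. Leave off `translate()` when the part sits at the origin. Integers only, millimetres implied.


translate([205, 194, 0]) cube([3887, 258, 2972]);


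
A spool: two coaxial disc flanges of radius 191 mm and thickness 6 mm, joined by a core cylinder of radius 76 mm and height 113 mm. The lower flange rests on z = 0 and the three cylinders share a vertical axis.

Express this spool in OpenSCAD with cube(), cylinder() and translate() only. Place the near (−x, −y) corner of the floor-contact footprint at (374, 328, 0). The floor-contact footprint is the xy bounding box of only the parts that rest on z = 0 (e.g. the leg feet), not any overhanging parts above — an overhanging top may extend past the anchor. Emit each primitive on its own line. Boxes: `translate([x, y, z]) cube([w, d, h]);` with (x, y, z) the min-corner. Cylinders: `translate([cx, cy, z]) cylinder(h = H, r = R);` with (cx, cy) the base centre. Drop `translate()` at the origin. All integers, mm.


translate([565, 519, 0]) cylinder(h = 6, r = 191);
translate([565, 519, 6]) cylinder(h = 113, r = 76);
translate([565, 519, 119]) cylinder(h = 6, r = 191);


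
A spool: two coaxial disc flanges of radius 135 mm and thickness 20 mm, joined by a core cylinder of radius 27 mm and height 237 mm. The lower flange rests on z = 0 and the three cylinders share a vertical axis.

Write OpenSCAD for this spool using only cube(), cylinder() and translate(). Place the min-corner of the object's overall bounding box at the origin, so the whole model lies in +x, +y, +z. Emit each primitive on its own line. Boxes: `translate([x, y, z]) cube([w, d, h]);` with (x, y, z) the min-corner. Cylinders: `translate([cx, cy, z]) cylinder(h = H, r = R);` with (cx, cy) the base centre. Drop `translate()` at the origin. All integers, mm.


translate([135, 135, 0]) cylinder(h = 20, r = 135);
translate([135, 135, 20]) cylinder(h = 237, r = 27);
translate([135, 135, 257]) cylinder(h = 20, r = 135);


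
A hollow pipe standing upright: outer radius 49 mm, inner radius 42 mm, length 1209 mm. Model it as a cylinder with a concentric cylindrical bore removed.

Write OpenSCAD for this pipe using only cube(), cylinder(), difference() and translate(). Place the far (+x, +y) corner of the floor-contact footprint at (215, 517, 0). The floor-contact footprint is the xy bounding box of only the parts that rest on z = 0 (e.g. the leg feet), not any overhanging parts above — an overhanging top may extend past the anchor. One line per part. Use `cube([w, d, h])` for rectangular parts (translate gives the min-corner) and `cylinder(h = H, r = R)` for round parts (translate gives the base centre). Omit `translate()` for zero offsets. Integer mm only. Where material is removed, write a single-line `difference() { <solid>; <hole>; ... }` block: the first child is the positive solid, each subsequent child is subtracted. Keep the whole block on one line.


difference() { translate([166, 468, 0]) cylinder(h = 1209, r = 49); translate([166, 468, 0]) cylinder(h = 1209, r = 42); }


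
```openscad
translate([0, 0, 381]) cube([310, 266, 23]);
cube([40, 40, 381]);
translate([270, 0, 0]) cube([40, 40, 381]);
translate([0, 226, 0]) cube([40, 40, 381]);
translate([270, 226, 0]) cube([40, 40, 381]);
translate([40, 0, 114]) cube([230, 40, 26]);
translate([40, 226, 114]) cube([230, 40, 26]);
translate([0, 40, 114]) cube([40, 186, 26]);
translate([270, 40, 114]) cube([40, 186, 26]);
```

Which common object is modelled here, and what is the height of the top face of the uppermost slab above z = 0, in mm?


A stool. The seat height is 404 mm.

A 310×266×23 slab at z = 381 on four corner posts — a stool. The seat top is 381 + 23 = 404 mm.


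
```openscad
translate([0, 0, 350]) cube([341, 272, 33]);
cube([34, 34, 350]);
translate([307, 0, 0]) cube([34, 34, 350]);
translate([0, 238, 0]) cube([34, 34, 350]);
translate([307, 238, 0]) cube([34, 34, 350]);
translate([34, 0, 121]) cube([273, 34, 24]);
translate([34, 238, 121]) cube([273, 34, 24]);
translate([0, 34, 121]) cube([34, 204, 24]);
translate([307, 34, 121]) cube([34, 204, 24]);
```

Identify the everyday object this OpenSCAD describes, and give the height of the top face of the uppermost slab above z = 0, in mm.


A stool. The seat height is 383 mm.

A 341×272×33 slab at z = 350 on four corner posts — a stool. The seat top is 350 + 33 = 383 mm.


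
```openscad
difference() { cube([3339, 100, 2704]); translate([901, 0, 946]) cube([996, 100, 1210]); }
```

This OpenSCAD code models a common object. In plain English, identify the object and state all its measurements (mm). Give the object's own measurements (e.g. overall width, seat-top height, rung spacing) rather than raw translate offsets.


A wall 3339 mm long (x), 100 mm thick (y), 2704 mm tall, with a rectangular window opening cut through it. The opening is 996 mm wide and 1210 mm tall; its sill is at z = 946 mm and its near (−x) edge is 901 mm from the wall's −x end. The opening passes through the full wall thickness.


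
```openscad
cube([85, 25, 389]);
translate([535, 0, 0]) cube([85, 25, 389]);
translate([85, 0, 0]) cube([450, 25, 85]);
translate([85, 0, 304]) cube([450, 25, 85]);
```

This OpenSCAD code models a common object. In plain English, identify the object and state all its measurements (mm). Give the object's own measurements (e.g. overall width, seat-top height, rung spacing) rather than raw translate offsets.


A rectangular picture frame lying in the x–z plane (depth along y). The opening is 450 mm wide (x) by 219 mm tall (z), surrounded by a border 85 mm wide on all four sides. The frame is 25 mm deep and is made of two full-height vertical stiles with two horizontal rails fitted between them.


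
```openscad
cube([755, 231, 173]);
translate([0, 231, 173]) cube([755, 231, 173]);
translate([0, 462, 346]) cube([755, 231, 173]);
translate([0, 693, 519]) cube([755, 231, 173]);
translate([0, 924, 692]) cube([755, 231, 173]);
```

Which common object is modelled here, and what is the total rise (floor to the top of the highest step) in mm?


A staircase. The total rise is 865 mm.

5 identical blocks, each offset up and back from the previous — a staircase. Each step is 173 mm tall and there are 5 of them, so the total rise is 5 × 173 = 865 mm.


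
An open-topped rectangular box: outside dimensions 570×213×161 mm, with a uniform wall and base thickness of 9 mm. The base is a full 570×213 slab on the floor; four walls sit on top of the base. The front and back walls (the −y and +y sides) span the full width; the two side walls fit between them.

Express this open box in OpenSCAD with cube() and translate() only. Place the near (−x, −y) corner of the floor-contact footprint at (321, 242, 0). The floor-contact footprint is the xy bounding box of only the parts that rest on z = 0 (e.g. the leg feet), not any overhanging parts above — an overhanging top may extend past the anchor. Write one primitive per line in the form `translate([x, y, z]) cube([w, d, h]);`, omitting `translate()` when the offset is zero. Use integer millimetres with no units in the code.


translate([321, 242, 0]) cube([570, 213, 9]);
translate([321, 242, 9]) cube([570, 9, 152]);
translate([321, 446, 9]) cube([570, 9, 152]);
translate([321, 251, 9]) cube([9, 195, 152]);
translate([882, 251, 9]) cube([9, 195, 152]);


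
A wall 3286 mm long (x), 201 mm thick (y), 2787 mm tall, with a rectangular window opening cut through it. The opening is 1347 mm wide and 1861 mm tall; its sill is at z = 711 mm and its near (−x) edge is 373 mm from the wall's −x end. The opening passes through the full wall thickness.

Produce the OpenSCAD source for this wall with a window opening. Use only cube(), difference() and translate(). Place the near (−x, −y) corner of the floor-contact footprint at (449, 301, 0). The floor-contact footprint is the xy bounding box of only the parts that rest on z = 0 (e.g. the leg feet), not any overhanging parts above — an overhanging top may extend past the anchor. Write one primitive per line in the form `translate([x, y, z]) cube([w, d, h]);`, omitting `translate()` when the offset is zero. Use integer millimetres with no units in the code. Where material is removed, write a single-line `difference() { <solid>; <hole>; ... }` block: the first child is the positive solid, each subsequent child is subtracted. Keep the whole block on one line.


difference() { translate([449, 301, 0]) cube([3286, 201, 2787]); translate([822, 301, 711]) cube([1347, 201, 1861]); }


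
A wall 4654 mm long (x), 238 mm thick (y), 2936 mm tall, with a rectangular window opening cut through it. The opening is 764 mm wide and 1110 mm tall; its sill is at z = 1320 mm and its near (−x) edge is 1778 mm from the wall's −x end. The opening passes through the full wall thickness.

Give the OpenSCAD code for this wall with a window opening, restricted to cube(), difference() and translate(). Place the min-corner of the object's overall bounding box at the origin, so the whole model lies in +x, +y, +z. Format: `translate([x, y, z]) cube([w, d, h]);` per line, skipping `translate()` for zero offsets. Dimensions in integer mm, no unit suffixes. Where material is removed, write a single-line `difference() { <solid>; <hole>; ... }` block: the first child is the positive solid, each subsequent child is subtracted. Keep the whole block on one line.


difference() { cube([4654, 238, 2936]); translate([1778, 0, 1320]) cube([764, 238, 1110]); }


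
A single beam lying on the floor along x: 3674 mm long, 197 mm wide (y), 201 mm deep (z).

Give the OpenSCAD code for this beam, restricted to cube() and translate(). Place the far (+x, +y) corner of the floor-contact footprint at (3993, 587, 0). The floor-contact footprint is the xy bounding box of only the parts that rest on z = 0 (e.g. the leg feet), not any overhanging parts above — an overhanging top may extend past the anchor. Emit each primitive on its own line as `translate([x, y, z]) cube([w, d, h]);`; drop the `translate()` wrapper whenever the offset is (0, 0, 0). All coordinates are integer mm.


translate([319, 390, 0]) cube([3674, 197, 201]);


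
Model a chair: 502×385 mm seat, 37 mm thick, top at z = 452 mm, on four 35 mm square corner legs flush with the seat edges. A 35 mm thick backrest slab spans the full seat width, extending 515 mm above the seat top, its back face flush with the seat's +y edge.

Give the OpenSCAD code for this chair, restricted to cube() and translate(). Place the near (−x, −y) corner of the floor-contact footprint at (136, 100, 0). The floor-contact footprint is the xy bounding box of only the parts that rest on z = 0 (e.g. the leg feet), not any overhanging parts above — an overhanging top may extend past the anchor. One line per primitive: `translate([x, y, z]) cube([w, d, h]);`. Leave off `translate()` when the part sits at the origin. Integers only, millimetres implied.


translate([136, 100, 415]) cube([502, 385, 37]);
translate([136, 100, 0]) cube([35, 35, 415]);
translate([603, 100, 0]) cube([35, 35, 415]);
translate([136, 450, 0]) cube([35, 35, 415]);
translate([603, 450, 0]) cube([35, 35, 415]);
translate([136, 450, 452]) cube([502, 35, 515]);


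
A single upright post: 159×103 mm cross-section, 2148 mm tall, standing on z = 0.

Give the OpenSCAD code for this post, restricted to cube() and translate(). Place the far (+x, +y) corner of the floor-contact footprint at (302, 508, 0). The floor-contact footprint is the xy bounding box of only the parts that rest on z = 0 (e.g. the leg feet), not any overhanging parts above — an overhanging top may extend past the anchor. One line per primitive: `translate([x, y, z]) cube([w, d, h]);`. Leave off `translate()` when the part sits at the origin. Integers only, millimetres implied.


translate([143, 405, 0]) cube([159, 103, 2148]);


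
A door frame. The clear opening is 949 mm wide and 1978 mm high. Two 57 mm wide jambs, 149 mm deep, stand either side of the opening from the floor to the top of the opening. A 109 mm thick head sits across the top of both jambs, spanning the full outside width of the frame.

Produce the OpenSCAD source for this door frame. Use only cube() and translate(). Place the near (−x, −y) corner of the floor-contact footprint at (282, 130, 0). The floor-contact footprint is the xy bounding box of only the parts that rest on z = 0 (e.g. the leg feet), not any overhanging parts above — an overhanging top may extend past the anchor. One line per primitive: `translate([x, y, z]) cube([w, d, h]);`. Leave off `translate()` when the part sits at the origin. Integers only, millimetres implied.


translate([282, 130, 0]) cube([57, 149, 1978]);
translate([1288, 130, 0]) cube([57, 149, 1978]);
translate([282, 130, 1978]) cube([1063, 149, 109]);


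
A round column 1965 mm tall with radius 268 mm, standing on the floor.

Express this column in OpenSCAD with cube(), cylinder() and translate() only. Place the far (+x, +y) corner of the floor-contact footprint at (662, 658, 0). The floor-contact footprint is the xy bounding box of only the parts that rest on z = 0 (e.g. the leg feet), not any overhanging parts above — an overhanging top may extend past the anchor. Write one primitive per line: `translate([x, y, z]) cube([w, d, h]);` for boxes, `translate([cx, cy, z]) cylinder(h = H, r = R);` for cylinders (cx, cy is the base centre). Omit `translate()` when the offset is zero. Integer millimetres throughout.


translate([394, 390, 0]) cylinder(h = 1965, r = 268);


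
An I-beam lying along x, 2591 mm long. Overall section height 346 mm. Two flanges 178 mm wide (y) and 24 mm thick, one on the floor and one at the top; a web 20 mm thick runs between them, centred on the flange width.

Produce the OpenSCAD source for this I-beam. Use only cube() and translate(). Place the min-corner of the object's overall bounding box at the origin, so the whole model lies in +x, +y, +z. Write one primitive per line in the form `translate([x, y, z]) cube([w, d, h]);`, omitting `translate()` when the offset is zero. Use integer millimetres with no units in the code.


cube([2591, 178, 24]);
translate([0, 79, 24]) cube([2591, 20, 298]);
translate([0, 0, 322]) cube([2591, 178, 24]);


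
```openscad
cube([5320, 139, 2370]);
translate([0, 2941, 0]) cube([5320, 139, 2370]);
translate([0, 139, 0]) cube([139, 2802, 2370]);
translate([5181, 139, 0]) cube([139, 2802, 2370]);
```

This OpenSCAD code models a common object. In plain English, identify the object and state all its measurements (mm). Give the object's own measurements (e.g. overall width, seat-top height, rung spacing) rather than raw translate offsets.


The wall frame of a small rectangular building: four walls, each 2370 mm tall and 139 mm thick, enclosing a footprint 5320 mm (x) by 3080 mm (y) outside-to-outside, with no floor or roof. The front and back walls (the −y and +y sides) span the full width; the two side walls fit between them.


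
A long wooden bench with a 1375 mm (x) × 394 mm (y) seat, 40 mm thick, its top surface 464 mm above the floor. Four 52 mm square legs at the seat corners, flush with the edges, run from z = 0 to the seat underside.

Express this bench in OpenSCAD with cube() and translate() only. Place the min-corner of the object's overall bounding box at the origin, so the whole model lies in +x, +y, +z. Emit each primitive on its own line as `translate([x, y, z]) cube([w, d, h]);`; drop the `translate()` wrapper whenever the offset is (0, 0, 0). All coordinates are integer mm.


translate([0, 0, 424]) cube([1375, 394, 40]);
cube([52, 52, 424]);
translate([0, 342, 0]) cube([52, 52, 424]);
translate([1323, 0, 0]) cube([52, 52, 424]);
translate([1323, 342, 0]) cube([52, 52, 424]);


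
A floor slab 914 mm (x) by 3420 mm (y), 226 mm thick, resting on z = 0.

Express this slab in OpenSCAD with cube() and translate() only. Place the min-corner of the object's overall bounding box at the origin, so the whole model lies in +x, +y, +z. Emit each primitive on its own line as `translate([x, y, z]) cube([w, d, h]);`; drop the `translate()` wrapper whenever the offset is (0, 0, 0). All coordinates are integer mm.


cube([914, 3420, 226]);


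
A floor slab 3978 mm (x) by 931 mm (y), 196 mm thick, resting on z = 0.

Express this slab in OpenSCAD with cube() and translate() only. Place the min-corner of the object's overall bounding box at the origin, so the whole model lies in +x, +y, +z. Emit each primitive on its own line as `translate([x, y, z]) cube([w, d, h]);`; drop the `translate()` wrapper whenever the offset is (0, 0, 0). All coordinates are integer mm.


cube([3978, 931, 196]);


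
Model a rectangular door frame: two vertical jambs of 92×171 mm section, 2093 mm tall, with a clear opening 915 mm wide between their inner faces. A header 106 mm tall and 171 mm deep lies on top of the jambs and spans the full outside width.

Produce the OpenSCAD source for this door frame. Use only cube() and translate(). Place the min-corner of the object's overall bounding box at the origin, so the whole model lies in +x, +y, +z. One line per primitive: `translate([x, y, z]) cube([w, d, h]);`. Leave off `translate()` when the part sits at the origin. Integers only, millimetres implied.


cube([92, 171, 2093]);
translate([1007, 0, 0]) cube([92, 171, 2093]);
translate([0, 0, 2093]) cube([1099, 171, 106]);


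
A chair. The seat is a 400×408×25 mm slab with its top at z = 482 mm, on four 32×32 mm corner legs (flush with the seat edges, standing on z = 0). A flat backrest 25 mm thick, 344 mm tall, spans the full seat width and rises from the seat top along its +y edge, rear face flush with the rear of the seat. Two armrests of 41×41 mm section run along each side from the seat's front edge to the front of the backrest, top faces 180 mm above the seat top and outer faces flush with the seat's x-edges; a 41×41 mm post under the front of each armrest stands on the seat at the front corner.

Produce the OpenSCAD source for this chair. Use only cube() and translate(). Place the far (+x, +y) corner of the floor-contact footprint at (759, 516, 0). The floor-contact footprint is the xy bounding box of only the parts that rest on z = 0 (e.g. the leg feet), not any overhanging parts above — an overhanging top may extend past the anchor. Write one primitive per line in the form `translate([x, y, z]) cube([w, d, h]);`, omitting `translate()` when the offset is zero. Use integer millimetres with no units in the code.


translate([359, 108, 457]) cube([400, 408, 25]);
translate([359, 108, 0]) cube([32, 32, 457]);
translate([727, 108, 0]) cube([32, 32, 457]);
translate([359, 484, 0]) cube([32, 32, 457]);
translate([727, 484, 0]) cube([32, 32, 457]);
translate([359, 491, 482]) cube([400, 25, 344]);
translate([359, 108, 621]) cube([41, 383, 41]);
translate([718, 108, 621]) cube([41, 383, 41]);
translate([359, 108, 482]) cube([41, 41, 139]);
translate([718, 108, 482]) cube([41, 41, 139]);


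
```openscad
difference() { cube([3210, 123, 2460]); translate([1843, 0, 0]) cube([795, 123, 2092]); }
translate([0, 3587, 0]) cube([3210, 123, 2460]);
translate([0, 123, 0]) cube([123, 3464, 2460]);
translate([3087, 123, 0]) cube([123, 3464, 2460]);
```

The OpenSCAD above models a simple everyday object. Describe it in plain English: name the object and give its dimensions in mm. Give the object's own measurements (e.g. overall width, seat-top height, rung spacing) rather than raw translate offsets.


A single room: four walls, each 2460 mm tall and 123 mm thick, enclosing an outside footprint 3210×3710 mm (x × y), no floor or roof. The front and back walls (−y and +y sides) run the full x-width; the side walls fit between their inner faces. A door opening 795 mm wide and 2092 mm tall is cut through the front wall from the floor up, its −x edge 1843 mm from the wall's −x end.


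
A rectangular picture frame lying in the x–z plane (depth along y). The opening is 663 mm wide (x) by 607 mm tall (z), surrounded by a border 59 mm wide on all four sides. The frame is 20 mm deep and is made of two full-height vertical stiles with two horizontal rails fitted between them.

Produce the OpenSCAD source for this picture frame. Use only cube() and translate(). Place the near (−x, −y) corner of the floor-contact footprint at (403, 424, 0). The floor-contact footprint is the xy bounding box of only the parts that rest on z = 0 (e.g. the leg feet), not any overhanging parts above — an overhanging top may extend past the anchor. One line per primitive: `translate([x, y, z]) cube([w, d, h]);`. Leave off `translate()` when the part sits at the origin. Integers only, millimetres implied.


translate([403, 424, 0]) cube([59, 20, 725]);
translate([1125, 424, 0]) cube([59, 20, 725]);
translate([462, 424, 0]) cube([663, 20, 59]);
translate([462, 424, 666]) cube([663, 20, 59]);


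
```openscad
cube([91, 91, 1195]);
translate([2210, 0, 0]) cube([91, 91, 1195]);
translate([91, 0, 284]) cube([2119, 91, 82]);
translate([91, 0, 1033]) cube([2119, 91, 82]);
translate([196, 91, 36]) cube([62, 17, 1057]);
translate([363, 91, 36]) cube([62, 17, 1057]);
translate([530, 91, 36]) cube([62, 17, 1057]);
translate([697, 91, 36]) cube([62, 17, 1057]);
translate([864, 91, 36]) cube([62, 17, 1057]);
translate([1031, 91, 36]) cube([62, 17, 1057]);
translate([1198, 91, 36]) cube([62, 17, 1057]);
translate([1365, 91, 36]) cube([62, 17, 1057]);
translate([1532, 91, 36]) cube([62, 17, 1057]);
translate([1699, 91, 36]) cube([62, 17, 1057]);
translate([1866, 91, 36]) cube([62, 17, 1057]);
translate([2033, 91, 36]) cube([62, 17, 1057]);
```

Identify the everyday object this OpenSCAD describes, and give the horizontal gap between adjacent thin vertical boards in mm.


A fence section. The picket gap is 105 mm.

Two posts, two rails, 12 pickets — a fence section. Span 2119 mm holds 12 pickets of 62 mm with 13 equal gaps: ⌊(2119 − 12·62) / 13⌋ = 105 mm.


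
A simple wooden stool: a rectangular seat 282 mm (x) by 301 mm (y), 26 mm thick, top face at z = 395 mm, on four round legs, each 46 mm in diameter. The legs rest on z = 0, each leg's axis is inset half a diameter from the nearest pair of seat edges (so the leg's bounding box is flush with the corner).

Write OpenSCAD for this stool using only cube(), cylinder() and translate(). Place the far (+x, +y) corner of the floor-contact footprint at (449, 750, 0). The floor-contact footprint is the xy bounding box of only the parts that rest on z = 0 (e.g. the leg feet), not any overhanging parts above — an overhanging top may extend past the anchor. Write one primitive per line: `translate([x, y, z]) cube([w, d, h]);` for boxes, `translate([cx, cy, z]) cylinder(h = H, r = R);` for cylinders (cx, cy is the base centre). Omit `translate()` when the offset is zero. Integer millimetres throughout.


translate([167, 449, 369]) cube([282, 301, 26]);
translate([190, 472, 0]) cylinder(h = 369, r = 23);
translate([426, 472, 0]) cylinder(h = 369, r = 23);
translate([190, 727, 0]) cylinder(h = 369, r = 23);
translate([426, 727, 0]) cylinder(h = 369, r = 23);


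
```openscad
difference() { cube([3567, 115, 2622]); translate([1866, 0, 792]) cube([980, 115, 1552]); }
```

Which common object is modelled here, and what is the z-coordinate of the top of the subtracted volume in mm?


A wall with a window opening. The window head height is 2344 mm.

A wall with a rectangular opening subtracted — a window. Sill at z = 792, opening 1552 mm tall, so the head is at 792 + 1552 = 2344 mm.


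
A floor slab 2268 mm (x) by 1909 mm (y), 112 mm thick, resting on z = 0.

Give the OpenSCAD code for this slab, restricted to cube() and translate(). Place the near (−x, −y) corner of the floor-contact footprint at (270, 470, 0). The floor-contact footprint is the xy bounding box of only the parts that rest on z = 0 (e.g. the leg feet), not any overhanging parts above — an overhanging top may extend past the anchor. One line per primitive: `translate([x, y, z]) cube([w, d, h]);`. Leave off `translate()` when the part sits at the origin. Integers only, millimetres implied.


translate([270, 470, 0]) cube([2268, 1909, 112]);


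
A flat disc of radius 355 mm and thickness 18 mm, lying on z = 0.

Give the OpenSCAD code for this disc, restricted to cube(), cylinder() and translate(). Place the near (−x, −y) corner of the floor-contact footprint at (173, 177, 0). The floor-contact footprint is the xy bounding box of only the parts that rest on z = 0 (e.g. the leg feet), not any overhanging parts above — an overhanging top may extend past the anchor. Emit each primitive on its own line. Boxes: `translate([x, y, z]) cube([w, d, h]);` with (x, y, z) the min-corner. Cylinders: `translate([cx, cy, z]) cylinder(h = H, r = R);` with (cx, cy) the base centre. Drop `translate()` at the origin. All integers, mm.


translate([528, 532, 0]) cylinder(h = 18, r = 355);
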